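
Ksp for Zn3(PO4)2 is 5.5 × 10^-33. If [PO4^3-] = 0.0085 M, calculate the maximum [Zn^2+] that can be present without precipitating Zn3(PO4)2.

[Zn^2+] = 4.2 × 10^-10 M

Zn3(PO4)2(s) <=> 3 Zn^2+ + 2 PO4^3-
Ksp = [Zn^2+]^3[PO4^3-]^2
Precipitation begins when Q = Ksp. With [PO4^3-] = 0.0085 M:
5.5 × 10^-33 = (0.0085)^2 × [Zn^2+]^3
[Zn^2+] = (5.5 × 10^-33 / 7.23 × 10^-5)^(1/3) = 4.2 × 10^-10 M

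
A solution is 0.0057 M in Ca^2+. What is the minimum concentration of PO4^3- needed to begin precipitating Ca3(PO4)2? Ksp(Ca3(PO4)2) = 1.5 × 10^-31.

[PO4^3-] ≈ 9.0 x 10^-13 M

Ca3(PO4)2(s) ⇌ 3 Ca^2+(aq) + 2 PO4^3-(aq)
Ksp = [Ca^2+]^3[PO4^3-]^2
Precipitation begins when Q = Ksp. With [Ca^2+] = 0.0057 M:
1.5 × 10^-31 = (0.0057)^3 × [PO4^3-]^2
[PO4^3-] = (1.5 × 10^-31 / 1.85 x 10^-7)^(1/2) = 9.0 × 10^-13 M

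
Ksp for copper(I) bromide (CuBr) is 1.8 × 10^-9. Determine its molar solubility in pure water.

CuBr(s) ⇌ Cu^+(aq) + Br^-(aq)
Ksp = [Cu^+][Br^-]
For each mole of CuBr that dissolves: [Cu^+] = s, [Br^-] = s.
Ksp = s^2
s = (1.8 × 10^-9)^(1/2) = 4.2 x 10^-5 M

s ≈ 4.2e-5 M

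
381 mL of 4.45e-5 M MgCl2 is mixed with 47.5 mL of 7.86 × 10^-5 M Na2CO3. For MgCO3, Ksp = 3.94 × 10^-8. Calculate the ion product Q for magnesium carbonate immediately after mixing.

3.45e-10

Total volume = 381 + 47.5 = 428.5 mL.
[Mg^2+] = 4.45 x 10^-5 × (381/428.5) = 3.957 x 10^-5 M
[CO3^2-] = 7.86 x 10^-5 × (47.5/428.5) = 8.713 × 10^-6 M
MgCO3(s) ⇌ Mg^2+ + CO3^2-, so Q = [Mg^2+][CO3^2-]
Q = (3.957 × 10^-5)(8.713 × 10^-6) = 3.45 x 10^-10
Q < Ksp, so no precipitate of MgCO3 forms.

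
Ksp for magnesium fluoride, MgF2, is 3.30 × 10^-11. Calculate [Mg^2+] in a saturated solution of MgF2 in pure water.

2.02 x 10^-4 M

MgF2(s) ⇌ Mg^2+(aq) + 2 F^-(aq)
Ksp = [Mg^2+][F^-]^2
If s mol/L of MgF2 dissolves, [Mg^2+] = s and [F^-] = 2s.
Substituting: Ksp = s(2s)^2 = 4s^3
s = (3.30 × 10^-11 / 4)^(1/3) = 2.021 × 10^-4 M
[Mg^2+] = s = 2.02 × 10^-4 M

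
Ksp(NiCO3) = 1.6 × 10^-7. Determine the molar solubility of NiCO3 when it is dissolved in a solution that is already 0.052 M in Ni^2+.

NiCO3(s) ⇌ Ni^2+ + CO3^2-
Ksp = [Ni^2+][CO3^2-]
Let s = moles of NiCO3 that dissolve per litre. [Ni^2+] = 0.052 + s ≈ 0.052, [CO3^2-] = s (Ksp is small, so little additional dissolves).
Ksp ≈ 0.052 × s
s = 3.1 × 10^-6 M
Check: s = 3.1 x 10^-6 ≪ 0.052, so the approximation is valid.

s ≈ 3.1e-6 M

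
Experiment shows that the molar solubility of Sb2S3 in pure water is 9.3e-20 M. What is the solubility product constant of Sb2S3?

Sb2S3(s) ⇌ 2 Sb^3+(aq) + 3 S^2-(aq)
For each mole of Sb2S3 that dissolves: [Sb^3+] = 2s, [S^2-] = 3s.
Ksp = [Sb^3+]^2[S^2-]^3
Substituting: Ksp = (2s)^2(3s)^3 = 108s^5
Ksp = 108 × (9.3 × 10^-20)^5 = 7.5 × 10^-94

7.5 × 10^-94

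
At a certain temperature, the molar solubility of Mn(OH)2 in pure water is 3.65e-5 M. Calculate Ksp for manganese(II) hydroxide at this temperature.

Ksp ≈ 1.95e-13

Mn(OH)2(s) <=> Mn^2+ + 2 OH^-
For each mole of Mn(OH)2 that dissolves: [Mn^2+] = s, [OH^-] = 2s.
Ksp = [Mn^2+][OH^-]^2
So Ksp = s × (2s)^2 = 4s^3
Ksp = 4 × (3.65 × 10^-5)^3 = 1.95 × 10^-13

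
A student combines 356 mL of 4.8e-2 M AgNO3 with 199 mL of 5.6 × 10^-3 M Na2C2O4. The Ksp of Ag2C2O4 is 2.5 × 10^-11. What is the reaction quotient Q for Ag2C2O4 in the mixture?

1.9 x 10^-6

Total volume = 356 + 199 = 555 mL.
[Ag^+] = 4.8 × 10^-2 × (356/555) = 3.08 x 10^-2 M
[C2O4^2-] = 5.6 x 10^-3 × (199/555) = 2.01 × 10^-3 M
Ag2C2O4(s) <=> 2 Ag^+(aq) + C2O4^2-(aq), so Q = [Ag^+]^2[C2O4^2-]
Q = (3.08 x 10^-2)^2(2.01 × 10^-3) = 1.9 x 10^-6
Q > Ksp, so Ag2C2O4 will precipitate.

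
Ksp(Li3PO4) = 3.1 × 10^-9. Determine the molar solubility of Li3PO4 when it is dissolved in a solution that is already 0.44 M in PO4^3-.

s ≈ 6.4 × 10^-4 M

Li3PO4(s) ⇌ 3 Li^+ + PO4^3-
Ksp = [Li^+]^3[PO4^3-]
Let s be the molar solubility in this solution. [Li^+] = 3s, [PO4^3-] = 0.44 + s ≈ 0.44 (since the PO4^3- already present dominates).
Ksp ≈ (3s)^3 × 0.44
s = 6.4 x 10^-4 M
Check: s = 6.4 × 10^-4 ≪ 0.44, so the approximation is valid.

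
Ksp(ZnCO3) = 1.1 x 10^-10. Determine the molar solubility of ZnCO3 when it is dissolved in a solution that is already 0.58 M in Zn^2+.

s ≈ 1.9 × 10^-10 M

ZnCO3(s) ⇌ Zn^2+ + CO3^2-
Ksp = [Zn^2+][CO3^2-]
Let s be the molar solubility in this solution. [Zn^2+] = 0.58 + s ≈ 0.58, [CO3^2-] = s (Ksp is small, so little additional dissolves).
Ksp ≈ 0.58 × s
s = 1.9 × 10^-10 M
Check: s = 1.9 × 10^-10 ≪ 0.58, so the approximation is valid.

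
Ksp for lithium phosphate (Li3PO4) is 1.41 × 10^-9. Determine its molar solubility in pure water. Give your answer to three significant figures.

Li3PO4(s) <=> 3 Li^+ + PO4^3-
Ksp = [Li^+]^3[PO4^3-]
Let s = molar solubility. Then [Li^+] = 3s and [PO4^3-] = s.
So Ksp = (3s)^3 × s = 27s^4
s^4 = 1.41 × 10^-9 / 27, so s = 2.69 × 10^-3 M

s ≈ 2.69e-3 M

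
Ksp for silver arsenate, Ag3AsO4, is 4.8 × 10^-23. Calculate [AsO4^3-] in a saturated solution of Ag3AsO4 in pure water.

1.2e-6 M

Ag3AsO4(s) ⇌ 3 Ag^+ + AsO4^3-
Ksp = [Ag^+]^3[AsO4^3-]
With molar solubility s: [Ag^+] = 3s, [AsO4^3-] = s.
So Ksp = (3s)^3 × s = 27s^4
Solving, s = (4.8 × 10^-23/27)^(1/4) = 1.15 × 10^-6 M
[AsO4^3-] = s = 1.2 × 10^-6 M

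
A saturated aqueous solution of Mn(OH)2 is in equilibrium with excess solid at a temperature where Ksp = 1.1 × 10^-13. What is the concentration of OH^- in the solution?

[OH^-] ≈ 6.0 × 10^-5 M

Mn(OH)2(s) <=> Mn^2+(aq) + 2 OH^-(aq)
Ksp = [Mn^2+][OH^-]^2
Let s = molar solubility. Then [Mn^2+] = s and [OH^-] = 2s.
So Ksp = s × (2s)^2 = 4s^3
s^3 = 1.1 × 10^-13 / 4, so s = 3.02 x 10^-5 M
[OH^-] = 2s = 6.0 × 10^-5 M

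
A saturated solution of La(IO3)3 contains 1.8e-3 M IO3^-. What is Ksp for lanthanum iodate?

La(IO3)3(s) ⇌ La^3+(aq) + 3 IO3^-(aq)
Stoichiometry gives [La^3+] = (1/3)[IO3^-] = 6.00 × 10^-4 M.
Ksp = [La^3+][IO3^-]^3
Ksp = 6.00 × 10^-4 × (1.8 x 10^-3)^3 = 3.5 x 10^-12

3.5e-12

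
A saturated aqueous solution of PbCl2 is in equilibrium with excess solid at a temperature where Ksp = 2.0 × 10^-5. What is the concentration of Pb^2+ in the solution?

PbCl2(s) ⇌ Pb^2+(aq) + 2 Cl^-(aq)
Ksp = [Pb^2+][Cl^-]^2
If s mol/L of PbCl2 dissolves, [Pb^2+] = s and [Cl^-] = 2s.
Substituting: Ksp = s(2s)^2 = 4s^3
s^3 = 2.0 × 10^-5 / 4, so s = 1.71 x 10^-2 M
[Pb^2+] = s = 1.7 x 10^-2 M

0.017 M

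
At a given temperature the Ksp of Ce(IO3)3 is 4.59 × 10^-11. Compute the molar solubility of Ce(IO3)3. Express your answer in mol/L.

1.14 × 10^-3 M

Ce(IO3)3(s) ⇌ Ce^3+ + 3 IO3^-
Ksp = [Ce^3+][IO3^-]^3
For each mole of Ce(IO3)3 that dissolves: [Ce^3+] = s, [IO3^-] = 3s.
So Ksp = s × (3s)^3 = 27s^4
Solving, s = (4.59 × 10^-11/27)^(1/4) = 1.14 × 10^-3 M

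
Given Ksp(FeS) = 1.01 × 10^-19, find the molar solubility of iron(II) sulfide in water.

s ≈ 3.18 x 10^-10 M

FeS(s) ⇌ Fe^2+ + S^2-
Ksp = [Fe^2+][S^2-]
If s mol/L of FeS dissolves, [Fe^2+] = s and [S^2-] = s.
Ksp = s^2
s = √(1.01 × 10^-19) = 3.18 × 10^-10 M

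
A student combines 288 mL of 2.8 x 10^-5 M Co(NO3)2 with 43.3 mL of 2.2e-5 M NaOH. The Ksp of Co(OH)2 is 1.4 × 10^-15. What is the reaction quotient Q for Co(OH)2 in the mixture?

Q = 2.0 × 10^-16

Total volume = 288 + 43.3 = 331.3 mL.
[Co^2+] = 2.8 x 10^-5 × (288/331.3) = 2.43 × 10^-5 M
[OH^-] = 2.2 × 10^-5 × (43.3/331.3) = 2.88 × 10^-6 M
Co(OH)2(s) ⇌ Co^2+ + 2 OH^-, so Q = [Co^2+][OH^-]^2
Q = (2.43 × 10^-5)(2.88 × 10^-6)^2 = 2.0 × 10^-16
Q < Ksp, so no precipitate of Co(OH)2 forms.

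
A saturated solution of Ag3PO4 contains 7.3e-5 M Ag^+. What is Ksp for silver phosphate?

Ag3PO4(s) ⇌ 3 Ag^+ + PO4^3-
Stoichiometry gives [PO4^3-] = (1/3)[Ag^+] = 2.43 × 10^-5 M.
Ksp = [Ag^+]^3[PO4^3-]
Ksp = (7.3 × 10^-5)^3 × 2.43 × 10^-5 = 9.5 × 10^-18

Ksp = 9.5 × 10^-18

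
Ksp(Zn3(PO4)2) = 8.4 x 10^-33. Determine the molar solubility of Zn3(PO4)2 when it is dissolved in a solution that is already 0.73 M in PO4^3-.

8.4 x 10^-12 M

Zn3(PO4)2(s) ⇌ 3 Zn^2+ + 2 PO4^3-
Ksp = [Zn^2+]^3[PO4^3-]^2
Let s be the molar solubility in this solution. [Zn^2+] = 3s, [PO4^3-] = 0.73 + 2s ≈ 0.73 (common-ion effect: PO4^3- is already 0.73 M).
Ksp ≈ (3s)^3 × (0.73)^2
s = 8.4 x 10^-12 M
Check: 2s = 1.7 x 10^-11 ≪ 0.73, so the approximation is valid.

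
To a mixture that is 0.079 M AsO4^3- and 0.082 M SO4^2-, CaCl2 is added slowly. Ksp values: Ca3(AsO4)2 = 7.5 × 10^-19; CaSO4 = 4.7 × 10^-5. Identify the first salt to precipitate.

Ca3(AsO4)2

Each salt begins to precipitate when Q = Ksp, i.e. when [Ca^2+] reaches its threshold.
For Ca3(AsO4)2: 7.5 × 10^-19 = (0.079)^2 × [Ca^2+]^3  ⇒  [Ca^2+] = 4.9 × 10^-6 M.
For CaSO4: 4.7 × 10^-5 = 0.082 × [Ca^2+]  ⇒  [Ca^2+] = 5.7 × 10^-4 M.
The salt with the lower threshold [Ca^2+] precipitates first: Ca3(AsO4)2.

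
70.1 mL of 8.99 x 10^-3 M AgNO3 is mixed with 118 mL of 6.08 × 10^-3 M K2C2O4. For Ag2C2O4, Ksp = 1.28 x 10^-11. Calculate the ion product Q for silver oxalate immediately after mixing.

Total volume = 70.1 + 118 = 188.1 mL.
[Ag^+] = 8.99 × 10^-3 × (70.1/188.1) = 3.350 × 10^-3 M
[C2O4^2-] = 6.08 × 10^-3 × (118/188.1) = 3.814 × 10^-3 M
Ag2C2O4(s) ⇌ 2 Ag^+ + C2O4^2-, so Q = [Ag^+]^2[C2O4^2-]
Q = (3.350 × 10^-3)^2(3.814 × 10^-3) = 4.28 x 10^-8
Q > Ksp, so Ag2C2O4 will precipitate.

4.28 × 10^-8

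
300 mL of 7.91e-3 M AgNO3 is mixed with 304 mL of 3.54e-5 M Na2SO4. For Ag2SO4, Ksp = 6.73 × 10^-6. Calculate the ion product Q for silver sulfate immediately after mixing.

Q ≈ 2.75 x 10^-10

Total volume = 300 + 304 = 604 mL.
[Ag^+] = 7.91 × 10^-3 × (300/604) = 3.929 x 10^-3 M
[SO4^2-] = 3.54 × 10^-5 × (304/604) = 1.782 × 10^-5 M
Ag2SO4(s) <=> 2 Ag^+ + SO4^2-, so Q = [Ag^+]^2[SO4^2-]
Q = (3.929 × 10^-3)^2(1.782 × 10^-5) = 2.75 x 10^-10
Q < Ksp, so no precipitate of Ag2SO4 forms.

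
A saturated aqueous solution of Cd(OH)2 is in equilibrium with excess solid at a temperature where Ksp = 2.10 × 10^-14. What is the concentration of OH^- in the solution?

3.48e-5 M

Cd(OH)2(s) ⇌ Cd^2+(aq) + 2 OH^-(aq)
Ksp = [Cd^2+][OH^-]^2
Let s = molar solubility. Then [Cd^2+] = s and [OH^-] = 2s.
Substituting: Ksp = s(2s)^2 = 4s^3
Solving, s = (2.10 × 10^-14/4)^(1/3) = 1.738 x 10^-5 M
[OH^-] = 2s = 3.48 × 10^-5 M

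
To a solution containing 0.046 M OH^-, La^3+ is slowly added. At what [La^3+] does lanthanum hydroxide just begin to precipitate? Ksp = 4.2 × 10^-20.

[La^3+] = 4.3e-16 M

La(OH)3(s) <=> La^3+(aq) + 3 OH^-(aq)
Ksp = [La^3+][OH^-]^3
Precipitation begins when Q = Ksp. With [OH^-] = 0.046 M:
4.2 × 10^-20 = (0.046)^3 × [La^3+]
[La^3+] = (4.2 × 10^-20 / 9.73 × 10^-5) = 4.3 x 10^-16 M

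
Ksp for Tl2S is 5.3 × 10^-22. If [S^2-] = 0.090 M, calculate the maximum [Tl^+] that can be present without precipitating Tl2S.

Tl2S(s) ⇌ 2 Tl^+ + S^2-
Ksp = [Tl^+]^2[S^2-]
Precipitation begins when Q = Ksp. With [S^2-] = 0.090 M:
5.3 × 10^-22 = (0.090) × [Tl^+]^2
[Tl^+] = (5.3 × 10^-22 / 9.0 x 10^-2)^(1/2) = 7.7 × 10^-11 M

7.7 x 10^-11 M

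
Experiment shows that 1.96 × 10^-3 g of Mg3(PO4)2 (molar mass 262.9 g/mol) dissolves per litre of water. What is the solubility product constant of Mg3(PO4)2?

Ksp ≈ 2.49e-24

Molar solubility s = (1.96 × 10^-3 g/L) / (262.9 g/mol) = 7.455 × 10^-6 M.
Mg3(PO4)2(s) ⇌ 3 Mg^2+ + 2 PO4^3-
If s mol/L of Mg3(PO4)2 dissolves, [Mg^2+] = 3s and [PO4^3-] = 2s.
Ksp = [Mg^2+]^3[PO4^3-]^2
Substituting: Ksp = (3s)^3(2s)^2 = 108s^5
Ksp = 108 × (7.455 × 10^-6)^5 = 2.49 × 10^-24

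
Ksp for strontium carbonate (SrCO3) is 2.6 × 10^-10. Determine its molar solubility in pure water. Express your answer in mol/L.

s = 1.6 x 10^-5 M

SrCO3(s) ⇌ Sr^2+ + CO3^2-
Ksp = [Sr^2+][CO3^2-]
With molar solubility s: [Sr^2+] = s, [CO3^2-] = s.
Ksp = (s)(s) = s^2
s = √(2.6 × 10^-10) = 1.6 × 10^-5 M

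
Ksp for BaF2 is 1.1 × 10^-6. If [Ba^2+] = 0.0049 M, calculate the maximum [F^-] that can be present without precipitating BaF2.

[F^-] ≈ 1.5 × 10^-2 M

BaF2(s) ⇌ Ba^2+(aq) + 2 F^-(aq)
Ksp = [Ba^2+][F^-]^2
Precipitation begins when Q = Ksp. With [Ba^2+] = 0.0049 M:
1.1 × 10^-6 = (0.0049) × [F^-]^2
[F^-] = (1.1 × 10^-6 / 4.9 x 10^-3)^(1/2) = 1.5 × 10^-2 M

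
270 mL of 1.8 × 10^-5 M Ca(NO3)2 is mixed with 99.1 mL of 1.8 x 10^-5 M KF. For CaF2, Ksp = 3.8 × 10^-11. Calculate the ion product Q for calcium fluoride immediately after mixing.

Q = 3.1 x 10^-16

Total volume = 270 + 99.1 = 369.1 mL.
[Ca^2+] = 1.8 × 10^-5 × (270/369.1) = 1.32 x 10^-5 M
[F^-] = 1.8 × 10^-5 × (99.1/369.1) = 4.83 × 10^-6 M
CaF2(s) ⇌ Ca^2+ + 2 F^-, so Q = [Ca^2+][F^-]^2
Q = (1.32 × 10^-5)(4.83 × 10^-6)^2 = 3.1 × 10^-16
Q < Ksp, so no precipitate of CaF2 forms.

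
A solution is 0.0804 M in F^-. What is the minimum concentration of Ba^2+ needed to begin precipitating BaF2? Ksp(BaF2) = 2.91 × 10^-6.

BaF2(s) <=> Ba^2+ + 2 F^-
Ksp = [Ba^2+][F^-]^2
Precipitation begins when Q = Ksp. With [F^-] = 0.0804 M:
2.91 × 10^-6 = (0.0804)^2 × [Ba^2+]
[Ba^2+] = (2.91 × 10^-6 / 6.464 x 10^-3) = 4.50 x 10^-4 M

[Ba^2+] ≈ 4.50 x 10^-4 M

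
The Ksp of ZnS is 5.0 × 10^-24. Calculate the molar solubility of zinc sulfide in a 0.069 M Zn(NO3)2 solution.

s ≈ 7.2 × 10^-23 M

ZnS(s) ⇌ Zn^2+ + S^2-
Ksp = [Zn^2+][S^2-]
Let s be the molar solubility in this solution. [Zn^2+] = 0.069 + s ≈ 0.069, [S^2-] = s (since Zn^2+ from Zn(NO3)2 dominates).
Ksp ≈ 0.069 × s
s = 7.2 × 10^-23 M
Check: s = 7.2 × 10^-23 ≪ 0.069, so the approximation is valid.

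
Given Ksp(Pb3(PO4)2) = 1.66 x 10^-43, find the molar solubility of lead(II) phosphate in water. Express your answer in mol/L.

s ≈ 1.09e-9 M

Pb3(PO4)2(s) ⇌ 3 Pb^2+ + 2 PO4^3-
Ksp = [Pb^2+]^3[PO4^3-]^2
Let s = molar solubility. Then [Pb^2+] = 3s and [PO4^3-] = 2s.
Ksp = (3s)^3(2s)^2 = 108s^5
Solving, s = (1.66 x 10^-43/108)^(1/5) = 1.09 × 10^-9 M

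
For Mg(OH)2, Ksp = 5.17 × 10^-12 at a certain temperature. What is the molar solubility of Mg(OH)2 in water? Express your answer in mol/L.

s ≈ 1.09 × 10^-4 M

Mg(OH)2(s) ⇌ Mg^2+(aq) + 2 OH^-(aq)
Ksp = [Mg^2+][OH^-]^2
If s mol/L of Mg(OH)2 dissolves, [Mg^2+] = s and [OH^-] = 2s.
Ksp = s(2s)^2 = 4s^3
Solving, s = (5.17 × 10^-12/4)^(1/3) = 1.09 × 10^-4 M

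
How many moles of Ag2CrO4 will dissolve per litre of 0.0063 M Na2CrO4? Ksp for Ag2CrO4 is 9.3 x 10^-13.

s ≈ 6.1 × 10^-6 M

Ag2CrO4(s) ⇌ 2 Ag^+ + CrO4^2-
Ksp = [Ag^+]^2[CrO4^2-]
Let s be the molar solubility in this solution. [Ag^+] = 2s, [CrO4^2-] = 0.0063 + s ≈ 0.0063 (Ksp is small, so little additional dissolves).
Ksp ≈ (2s)^2 × 0.0063
s = 6.1 × 10^-6 M
Check: s = 6.1 × 10^-6 ≪ 0.0063, so the approximation is valid.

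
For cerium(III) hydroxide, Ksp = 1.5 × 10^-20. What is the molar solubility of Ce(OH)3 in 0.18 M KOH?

s = 2.6 × 10^-18 M

Ce(OH)3(s) ⇌ Ce^3+ + 3 OH^-
Ksp = [Ce^3+][OH^-]^3
If s mol/L dissolves here, [Ce^3+] = s, [OH^-] = 0.18 + 3s ≈ 0.18 (Ksp is small, so little additional dissolves).
Ksp ≈ s × (0.18)^3
s = 2.6 × 10^-18 M
Check: 3s = 7.7 × 10^-18 ≪ 0.18, so the approximation is valid.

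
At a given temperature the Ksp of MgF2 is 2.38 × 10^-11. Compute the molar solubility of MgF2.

s ≈ 1.81 × 10^-4 M

MgF2(s) ⇌ Mg^2+ + 2 F^-
Ksp = [Mg^2+][F^-]^2
If s mol/L of MgF2 dissolves, [Mg^2+] = s and [F^-] = 2s.
Ksp = s(2s)^2 = 4s^3
s^3 = 2.38 × 10^-11 / 4, so s = 1.81 x 10^-4 M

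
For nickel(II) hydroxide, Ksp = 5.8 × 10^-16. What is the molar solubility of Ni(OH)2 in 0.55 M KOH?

s ≈ 1.9 × 10^-15 M

Ni(OH)2(s) ⇌ Ni^2+(aq) + 2 OH^-(aq)
Ksp = [Ni^2+][OH^-]^2
Let s be the molar solubility in this solution. [Ni^2+] = s, [OH^-] = 0.55 + 2s ≈ 0.55 (common-ion effect: OH^- is already 0.55 M).
Ksp ≈ s × (0.55)^2
s = 1.9 x 10^-15 M
Check: 2s = 3.8 × 10^-15 ≪ 0.55, so the approximation is valid.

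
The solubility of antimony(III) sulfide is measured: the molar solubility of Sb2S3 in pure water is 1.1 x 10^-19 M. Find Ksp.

Sb2S3(s) ⇌ 2 Sb^3+(aq) + 3 S^2-(aq)
For each mole of Sb2S3 that dissolves: [Sb^3+] = 2s, [S^2-] = 3s.
Ksp = [Sb^3+]^2[S^2-]^3
So Ksp = (2s)^2 × (3s)^3 = 108s^5
With s = 1.1 × 10^-19: Ksp = 1.7 × 10^-93

Ksp = 1.7 x 10^-93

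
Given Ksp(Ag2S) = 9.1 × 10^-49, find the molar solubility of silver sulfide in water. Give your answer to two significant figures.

Ag2S(s) <=> 2 Ag^+ + S^2-
Ksp = [Ag^+]^2[S^2-]
With molar solubility s: [Ag^+] = 2s, [S^2-] = s.
Substituting: Ksp = (2s)^2s = 4s^3
s = (9.1 × 10^-49 / 4)^(1/3) = 6.1 × 10^-17 M

s = 6.1 × 10^-17 M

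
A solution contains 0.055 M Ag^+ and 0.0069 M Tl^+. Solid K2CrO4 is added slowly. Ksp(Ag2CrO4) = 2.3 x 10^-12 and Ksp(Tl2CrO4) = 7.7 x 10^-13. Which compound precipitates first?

Precipitation of each salt starts when its ion product equals its Ksp.
For Ag2CrO4: 2.3 x 10^-12 = (0.055)^2 × [CrO4^2-]  ⇒  [CrO4^2-] = 7.6 × 10^-10 M.
For Tl2CrO4: 7.7 x 10^-13 = (0.0069)^2 × [CrO4^2-]  ⇒  [CrO4^2-] = 1.6 × 10^-8 M.
The salt with the lower threshold [CrO4^2-] precipitates first: Ag2CrO4.

Ag2CrO4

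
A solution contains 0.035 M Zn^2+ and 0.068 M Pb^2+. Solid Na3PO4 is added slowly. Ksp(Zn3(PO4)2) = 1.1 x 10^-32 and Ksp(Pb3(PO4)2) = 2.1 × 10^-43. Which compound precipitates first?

Each salt begins to precipitate when Q = Ksp, i.e. when [PO4^3-] reaches its threshold.
For Zn3(PO4)2: 1.1 x 10^-32 = (0.035)^3 × [PO4^3-]^2  ⇒  [PO4^3-] = 1.6 × 10^-14 M.
For Pb3(PO4)2: 2.1 × 10^-43 = (0.068)^3 × [PO4^3-]^2  ⇒  [PO4^3-] = 2.6 × 10^-20 M.
The salt with the lower threshold [PO4^3-] precipitates first: Pb3(PO4)2.

Pb3(PO4)2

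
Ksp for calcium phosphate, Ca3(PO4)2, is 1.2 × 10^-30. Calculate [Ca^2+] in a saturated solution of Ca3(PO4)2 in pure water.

[Ca^2+] = 1.2 × 10^-6 M

Ca3(PO4)2(s) ⇌ 3 Ca^2+(aq) + 2 PO4^3-(aq)
Ksp = [Ca^2+]^3[PO4^3-]^2
With molar solubility s: [Ca^2+] = 3s, [PO4^3-] = 2s.
So Ksp = (3s)^3 × (2s)^2 = 108s^5
s^5 = 1.2 × 10^-30 / 108, so s = 4.07 × 10^-7 M
[Ca^2+] = 3s = 1.2 x 10^-6 M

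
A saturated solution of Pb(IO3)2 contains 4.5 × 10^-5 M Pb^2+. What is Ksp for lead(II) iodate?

Pb(IO3)2(s) ⇌ Pb^2+(aq) + 2 IO3^-(aq)
Stoichiometry gives [IO3^-] = (2/1)[Pb^2+] = 9.00 × 10^-5 M.
Ksp = [Pb^2+][IO3^-]^2
Ksp = 4.5 x 10^-5 × (9.00 × 10^-5)^2 = 3.6 × 10^-13

3.6e-13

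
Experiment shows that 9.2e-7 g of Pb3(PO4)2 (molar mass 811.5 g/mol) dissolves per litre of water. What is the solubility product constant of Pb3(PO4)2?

Molar solubility s = (9.2 × 10^-7 g/L) / (811.5 g/mol) = 1.13 x 10^-9 M.
Pb3(PO4)2(s) <=> 3 Pb^2+ + 2 PO4^3-
If s mol/L of Pb3(PO4)2 dissolves, [Pb^2+] = 3s and [PO4^3-] = 2s.
Ksp = [Pb^2+]^3[PO4^3-]^2
So Ksp = (3s)^3 × (2s)^2 = 108s^5
Ksp = 108 × (1.13 × 10^-9)^5 = 2.0 x 10^-43

2.0e-43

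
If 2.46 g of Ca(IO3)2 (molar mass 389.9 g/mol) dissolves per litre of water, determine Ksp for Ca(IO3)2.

Molar solubility s = (2.46 g/L) / (389.9 g/mol) = 6.309 x 10^-3 M.
Ca(IO3)2(s) ⇌ Ca^2+ + 2 IO3^-
Let s = molar solubility. Then [Ca^2+] = s and [IO3^-] = 2s.
Ksp = [Ca^2+][IO3^-]^2
So Ksp = s × (2s)^2 = 4s^3
Ksp = 4 × (6.309 x 10^-3)^3 = 1.00 × 10^-6

1.00 x 10^-6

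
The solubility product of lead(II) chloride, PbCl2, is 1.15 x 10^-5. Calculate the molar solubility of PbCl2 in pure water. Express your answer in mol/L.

s = 1.42 × 10^-2 M

PbCl2(s) ⇌ Pb^2+ + 2 Cl^-
Ksp = [Pb^2+][Cl^-]^2
For each mole of PbCl2 that dissolves: [Pb^2+] = s, [Cl^-] = 2s.
Ksp = s(2s)^2 = 4s^3
s = (1.15 x 10^-5 / 4)^(1/3) = 1.42 × 10^-2 M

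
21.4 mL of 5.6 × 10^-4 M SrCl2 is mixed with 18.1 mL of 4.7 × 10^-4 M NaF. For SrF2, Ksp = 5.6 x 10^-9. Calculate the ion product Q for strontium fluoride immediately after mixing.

Q ≈ 1.4 × 10^-11

Total volume = 21.4 + 18.1 = 39.5 mL.
[Sr^2+] = 5.6 × 10^-4 × (21.4/39.5) = 3.03 x 10^-4 M
[F^-] = 4.7 × 10^-4 × (18.1/39.5) = 2.15 × 10^-4 M
SrF2(s) ⇌ Sr^2+ + 2 F^-, so Q = [Sr^2+][F^-]^2
Q = (3.03 × 10^-4)(2.15 × 10^-4)^2 = 1.4 × 10^-11
Q < Ksp, so no precipitate of SrF2 forms.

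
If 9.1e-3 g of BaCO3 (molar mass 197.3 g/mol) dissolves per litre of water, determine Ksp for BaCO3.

Ksp ≈ 2.1e-9

Molar solubility s = (9.1 x 10^-3 g/L) / (197.3 g/mol) = 4.61 × 10^-5 M.
BaCO3(s) ⇌ Ba^2+(aq) + CO3^2-(aq)
If s mol/L of BaCO3 dissolves, [Ba^2+] = s and [CO3^2-] = s.
Ksp = [Ba^2+][CO3^2-]
Ksp = s^2
With s = 4.61 × 10^-5: Ksp = 2.1 × 10^-9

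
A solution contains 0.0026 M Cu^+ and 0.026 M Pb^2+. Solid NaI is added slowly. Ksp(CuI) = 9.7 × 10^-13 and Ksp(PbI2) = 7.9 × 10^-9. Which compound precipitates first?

Each salt begins to precipitate when Q = Ksp, i.e. when [I^-] reaches its threshold.
For CuI: 9.7 × 10^-13 = 0.0026 × [I^-]  ⇒  [I^-] = 3.7 × 10^-10 M.
For PbI2: 7.9 × 10^-9 = 0.026 × [I^-]^2  ⇒  [I^-] = 5.5 × 10^-4 M.
The salt with the lower threshold [I^-] precipitates first: CuI.

CuI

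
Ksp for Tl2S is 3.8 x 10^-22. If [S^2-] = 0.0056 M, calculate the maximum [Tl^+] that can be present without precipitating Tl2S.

Tl2S(s) ⇌ 2 Tl^+ + S^2-
Ksp = [Tl^+]^2[S^2-]
Precipitation begins when Q = Ksp. With [S^2-] = 0.0056 M:
3.8 x 10^-22 = (0.0056) × [Tl^+]^2
[Tl^+] = (3.8 x 10^-22 / 5.6 × 10^-3)^(1/2) = 2.6 × 10^-10 M

[Tl^+] ≈ 2.6e-10 M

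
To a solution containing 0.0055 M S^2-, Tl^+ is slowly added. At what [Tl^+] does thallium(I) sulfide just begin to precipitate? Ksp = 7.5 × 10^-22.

3.7e-10 M

Tl2S(s) ⇌ 2 Tl^+(aq) + S^2-(aq)
Ksp = [Tl^+]^2[S^2-]
Precipitation begins when Q = Ksp. With [S^2-] = 0.0055 M:
7.5 × 10^-22 = (0.0055) × [Tl^+]^2
[Tl^+] = (7.5 × 10^-22 / 5.5 x 10^-3)^(1/2) = 3.7 × 10^-10 M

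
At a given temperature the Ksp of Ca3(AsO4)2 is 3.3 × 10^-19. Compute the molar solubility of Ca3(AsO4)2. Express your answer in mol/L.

s ≈ 7.9 × 10^-5 M

Ca3(AsO4)2(s) ⇌ 3 Ca^2+ + 2 AsO4^3-
Ksp = [Ca^2+]^3[AsO4^3-]^2
For each mole of Ca3(AsO4)2 that dissolves: [Ca^2+] = 3s, [AsO4^3-] = 2s.
Ksp = (3s)^3(2s)^2 = 108s^5
Solving, s = (3.3 × 10^-19/108)^(1/5) = 7.9 x 10^-5 M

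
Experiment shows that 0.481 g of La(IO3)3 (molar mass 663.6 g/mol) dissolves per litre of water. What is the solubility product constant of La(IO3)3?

Ksp ≈ 7.45 x 10^-12

Molar solubility s = (4.81 × 10^-1 g/L) / (663.6 g/mol) = 7.248 × 10^-4 M.
La(IO3)3(s) ⇌ La^3+ + 3 IO3^-
If s mol/L of La(IO3)3 dissolves, [La^3+] = s and [IO3^-] = 3s.
Ksp = [La^3+][IO3^-]^3
Substituting: Ksp = s(3s)^3 = 27s^4
With s = 7.248 × 10^-4: Ksp = 7.45 × 10^-12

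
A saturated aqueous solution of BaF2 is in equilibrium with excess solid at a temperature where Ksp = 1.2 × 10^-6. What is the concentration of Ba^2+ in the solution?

BaF2(s) ⇌ Ba^2+ + 2 F^-
Ksp = [Ba^2+][F^-]^2
With molar solubility s: [Ba^2+] = s, [F^-] = 2s.
Substituting: Ksp = s(2s)^2 = 4s^3
s = (1.2 × 10^-6 / 4)^(1/3) = 6.69 × 10^-3 M
[Ba^2+] = s = 6.7 × 10^-3 M

[Ba^2+] = 6.7e-3 M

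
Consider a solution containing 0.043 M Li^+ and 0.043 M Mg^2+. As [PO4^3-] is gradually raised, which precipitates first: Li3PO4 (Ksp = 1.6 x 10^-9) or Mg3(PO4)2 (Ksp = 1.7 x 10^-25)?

Precipitation of each salt starts when its ion product equals its Ksp.
For Li3PO4: 1.6 x 10^-9 = (0.043)^3 × [PO4^3-]  ⇒  [PO4^3-] = 2.0 x 10^-5 M.
For Mg3(PO4)2: 1.7 x 10^-25 = (0.043)^3 × [PO4^3-]^2  ⇒  [PO4^3-] = 4.6 × 10^-11 M.
The salt with the lower threshold [PO4^3-] precipitates first: Mg3(PO4)2.

Mg3(PO4)2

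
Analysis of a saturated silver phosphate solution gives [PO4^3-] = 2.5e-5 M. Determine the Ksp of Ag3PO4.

1.1 × 10^-17

Ag3PO4(s) ⇌ 3 Ag^+(aq) + PO4^3-(aq)
Stoichiometry gives [Ag^+] = (3/1)[PO4^3-] = 7.50 × 10^-5 M.
Ksp = [Ag^+]^3[PO4^3-]
Ksp = (7.50 x 10^-5)^3 × 2.5 × 10^-5 = 1.1 × 10^-17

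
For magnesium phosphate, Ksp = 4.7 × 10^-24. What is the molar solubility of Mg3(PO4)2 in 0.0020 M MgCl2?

1.2 x 10^-8 M

Mg3(PO4)2(s) <=> 3 Mg^2+ + 2 PO4^3-
Ksp = [Mg^2+]^3[PO4^3-]^2
If s mol/L dissolves here, [Mg^2+] = 0.0020 + 3s ≈ 0.0020, [PO4^3-] = 2s (since Mg^2+ from MgCl2 dominates).
Ksp ≈ (0.0020)^3 × (2s)^2
s = 1.2 × 10^-8 M
Check: 3s = 3.6 × 10^-8 ≪ 0.0020, so the approximation is valid.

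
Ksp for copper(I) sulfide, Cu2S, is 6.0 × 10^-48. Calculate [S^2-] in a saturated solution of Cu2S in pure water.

[S^2-] ≈ 1.1 × 10^-16 M

Cu2S(s) ⇌ 2 Cu^+(aq) + S^2-(aq)
Ksp = [Cu^+]^2[S^2-]
With molar solubility s: [Cu^+] = 2s, [S^2-] = s.
Substituting: Ksp = (2s)^2s = 4s^3
s = (6.0 × 10^-48 / 4)^(1/3) = 1.14 × 10^-16 M
[S^2-] = s = 1.1 × 10^-16 M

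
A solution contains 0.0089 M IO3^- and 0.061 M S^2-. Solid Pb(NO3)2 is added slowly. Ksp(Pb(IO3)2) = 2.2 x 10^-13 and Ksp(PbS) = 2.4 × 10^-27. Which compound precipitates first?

Each salt begins to precipitate when Q = Ksp, i.e. when [Pb^2+] reaches its threshold.
For Pb(IO3)2: 2.2 x 10^-13 = (0.0089)^2 × [Pb^2+]  ⇒  [Pb^2+] = 2.8 × 10^-9 M.
For PbS: 2.4 × 10^-27 = 0.061 × [Pb^2+]  ⇒  [Pb^2+] = 3.9 x 10^-26 M.
The salt with the lower threshold [Pb^2+] precipitates first: PbS.

PbS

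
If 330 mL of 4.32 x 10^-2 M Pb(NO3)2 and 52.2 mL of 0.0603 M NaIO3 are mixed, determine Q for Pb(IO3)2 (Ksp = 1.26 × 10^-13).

2.53 × 10^-6

Total volume = 330 + 52.2 = 382.2 mL.
[Pb^2+] = 4.32 × 10^-2 × (330/382.2) = 3.730 x 10^-2 M
[IO3^-] = 6.03 × 10^-2 × (52.2/382.2) = 8.236 × 10^-3 M
Pb(IO3)2(s) ⇌ Pb^2+ + 2 IO3^-, so Q = [Pb^2+][IO3^-]^2
Q = (3.730 × 10^-2)(8.236 × 10^-3)^2 = 2.53 x 10^-6
Q > Ksp, so Pb(IO3)2 will precipitate.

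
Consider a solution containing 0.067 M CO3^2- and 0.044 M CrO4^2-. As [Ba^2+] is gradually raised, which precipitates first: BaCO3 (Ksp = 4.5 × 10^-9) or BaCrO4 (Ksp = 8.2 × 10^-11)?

Each salt begins to precipitate when Q = Ksp, i.e. when [Ba^2+] reaches its threshold.
For BaCO3: 4.5 × 10^-9 = 0.067 × [Ba^2+]  ⇒  [Ba^2+] = 6.7 x 10^-8 M.
For BaCrO4: 8.2 × 10^-11 = 0.044 × [Ba^2+]  ⇒  [Ba^2+] = 1.9 × 10^-9 M.
The salt with the lower threshold [Ba^2+] precipitates first: BaCrO4.

BaCrO4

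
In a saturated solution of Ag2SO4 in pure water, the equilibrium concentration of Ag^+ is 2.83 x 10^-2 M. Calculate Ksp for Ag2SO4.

Ag2SO4(s) ⇌ 2 Ag^+ + SO4^2-
Stoichiometry gives [SO4^2-] = (1/2)[Ag^+] = 1.415 × 10^-2 M.
Ksp = [Ag^+]^2[SO4^2-]
Ksp = (2.83 × 10^-2)^2 × 1.415 × 10^-2 = 1.13 x 10^-5

Ksp = 1.13 × 10^-5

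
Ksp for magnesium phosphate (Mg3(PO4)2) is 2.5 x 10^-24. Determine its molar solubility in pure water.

Mg3(PO4)2(s) <=> 3 Mg^2+(aq) + 2 PO4^3-(aq)
Ksp = [Mg^2+]^3[PO4^3-]^2
For each mole of Mg3(PO4)2 that dissolves: [Mg^2+] = 3s, [PO4^3-] = 2s.
Ksp = (3s)^3(2s)^2 = 108s^5
s = (2.5 x 10^-24 / 108)^(1/5) = 7.5 x 10^-6 M

7.5 x 10^-6 M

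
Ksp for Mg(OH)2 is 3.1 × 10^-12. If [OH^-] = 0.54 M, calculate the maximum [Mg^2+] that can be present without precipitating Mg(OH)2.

Mg(OH)2(s) ⇌ Mg^2+(aq) + 2 OH^-(aq)
Ksp = [Mg^2+][OH^-]^2
Precipitation begins when Q = Ksp. With [OH^-] = 0.54 M:
3.1 × 10^-12 = (0.54)^2 × [Mg^2+]
[Mg^2+] = (3.1 × 10^-12 / 2.92 x 10^-1) = 1.1 × 10^-11 M

[Mg^2+] = 1.1 × 10^-11 M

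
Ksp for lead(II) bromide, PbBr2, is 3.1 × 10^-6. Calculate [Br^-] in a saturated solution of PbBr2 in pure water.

PbBr2(s) ⇌ Pb^2+(aq) + 2 Br^-(aq)
Ksp = [Pb^2+][Br^-]^2
For each mole of PbBr2 that dissolves: [Pb^2+] = s, [Br^-] = 2s.
Substituting: Ksp = s(2s)^2 = 4s^3
s = (3.1 × 10^-6 / 4)^(1/3) = 9.19 x 10^-3 M
[Br^-] = 2s = 1.8 × 10^-2 M

[Br^-] ≈ 1.8 × 10^-2 M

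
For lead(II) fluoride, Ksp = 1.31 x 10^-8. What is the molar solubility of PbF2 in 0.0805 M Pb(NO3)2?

s ≈ 2.02 × 10^-4 M

PbF2(s) ⇌ Pb^2+ + 2 F^-
Ksp = [Pb^2+][F^-]^2
If s mol/L dissolves here, [Pb^2+] = 0.0805 + s ≈ 0.0805, [F^-] = 2s (common-ion effect: Pb^2+ is already 0.0805 M).
Ksp ≈ 0.0805 × (2s)^2
s = 2.02 x 10^-4 M
Check: s = 2.0 x 10^-4 ≪ 0.0805, so the approximation is valid.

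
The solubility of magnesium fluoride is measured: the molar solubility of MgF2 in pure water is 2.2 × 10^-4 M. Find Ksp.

4.3e-11

MgF2(s) ⇌ Mg^2+(aq) + 2 F^-(aq)
With molar solubility s: [Mg^2+] = s, [F^-] = 2s.
Ksp = [Mg^2+][F^-]^2
So Ksp = s × (2s)^2 = 4s^3
With s = 2.2 × 10^-4: Ksp = 4.3 × 10^-11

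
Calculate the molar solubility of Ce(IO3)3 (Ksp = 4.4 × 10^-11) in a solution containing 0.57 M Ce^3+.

s = 1.4 x 10^-4 M

Ce(IO3)3(s) ⇌ Ce^3+ + 3 IO3^-
Ksp = [Ce^3+][IO3^-]^3
Let s = moles of Ce(IO3)3 that dissolve per litre. [Ce^3+] = 0.57 + s ≈ 0.57, [IO3^-] = 3s (Ksp is small, so little additional dissolves).
Ksp ≈ 0.57 × (3s)^3
s = 1.4 × 10^-4 M
Check: s = 1.4 x 10^-4 ≪ 0.57, so the approximation is valid.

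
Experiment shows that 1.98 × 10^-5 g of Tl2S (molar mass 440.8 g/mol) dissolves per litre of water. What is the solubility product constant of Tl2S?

Molar solubility s = (1.98 x 10^-5 g/L) / (440.8 g/mol) = 4.492 x 10^-8 M.
Tl2S(s) ⇌ 2 Tl^+ + S^2-
For each mole of Tl2S that dissolves: [Tl^+] = 2s, [S^2-] = s.
Ksp = [Tl^+]^2[S^2-]
Substituting: Ksp = (2s)^2s = 4s^3
With s = 4.492 × 10^-8: Ksp = 3.63 × 10^-22

3.63 × 10^-22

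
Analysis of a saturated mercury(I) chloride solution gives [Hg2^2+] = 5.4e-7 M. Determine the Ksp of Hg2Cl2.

Hg2Cl2(s) ⇌ Hg2^2+ + 2 Cl^-
Stoichiometry gives [Cl^-] = (2/1)[Hg2^2+] = 1.08 x 10^-6 M.
Ksp = [Hg2^2+][Cl^-]^2
Ksp = 5.4 x 10^-7 × (1.08 × 10^-6)^2 = 6.3 x 10^-19

Ksp = 6.3 × 10^-19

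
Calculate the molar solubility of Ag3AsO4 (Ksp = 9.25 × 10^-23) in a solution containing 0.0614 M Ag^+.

4.00 × 10^-19 M

Ag3AsO4(s) <=> 3 Ag^+(aq) + AsO4^3-(aq)
Ksp = [Ag^+]^3[AsO4^3-]
If s mol/L dissolves here, [Ag^+] = 0.0614 + 3s ≈ 0.0614, [AsO4^3-] = s (since the Ag^+ already present dominates).
Ksp ≈ (0.0614)^3 × s
s = 4.00 × 10^-19 M
Check: 3s = 1.2 x 10^-18 ≪ 0.0614, so the approximation is valid.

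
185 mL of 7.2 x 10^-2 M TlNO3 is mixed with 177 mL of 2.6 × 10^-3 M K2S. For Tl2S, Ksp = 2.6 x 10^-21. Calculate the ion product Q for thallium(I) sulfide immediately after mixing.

Total volume = 185 + 177 = 362 mL.
[Tl^+] = 7.2 × 10^-2 × (185/362) = 3.68 × 10^-2 M
[S^2-] = 2.6 x 10^-3 × (177/362) = 1.27 × 10^-3 M
Tl2S(s) <=> 2 Tl^+(aq) + S^2-(aq), so Q = [Tl^+]^2[S^2-]
Q = (3.68 × 10^-2)^2(1.27 × 10^-3) = 1.7 x 10^-6
Q > Ksp, so Tl2S will precipitate.

Q = 1.7 x 10^-6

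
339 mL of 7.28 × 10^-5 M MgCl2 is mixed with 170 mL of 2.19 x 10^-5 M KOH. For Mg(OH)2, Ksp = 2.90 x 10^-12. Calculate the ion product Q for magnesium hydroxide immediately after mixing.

Total volume = 339 + 170 = 509 mL.
[Mg^2+] = 7.28 × 10^-5 × (339/509) = 4.849 × 10^-5 M
[OH^-] = 2.19 x 10^-5 × (170/509) = 7.314 × 10^-6 M
Mg(OH)2(s) <=> Mg^2+ + 2 OH^-, so Q = [Mg^2+][OH^-]^2
Q = (4.849 x 10^-5)(7.314 × 10^-6)^2 = 2.59 x 10^-15
Q < Ksp, so no precipitate of Mg(OH)2 forms.

Q = 2.59e-15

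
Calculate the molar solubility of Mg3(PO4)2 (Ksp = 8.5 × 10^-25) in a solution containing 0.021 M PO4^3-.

4.1 x 10^-8 M

Mg3(PO4)2(s) ⇌ 3 Mg^2+(aq) + 2 PO4^3-(aq)
Ksp = [Mg^2+]^3[PO4^3-]^2
Let s = moles of Mg3(PO4)2 that dissolve per litre. [Mg^2+] = 3s, [PO4^3-] = 0.021 + 2s ≈ 0.021 (Ksp is small, so little additional dissolves).
Ksp ≈ (3s)^3 × (0.021)^2
s = 4.1 × 10^-8 M
Check: 2s = 8.3 x 10^-8 ≪ 0.021, so the approximation is valid.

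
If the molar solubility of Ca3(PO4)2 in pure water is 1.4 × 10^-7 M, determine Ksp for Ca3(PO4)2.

Ksp = 5.8e-33

Ca3(PO4)2(s) ⇌ 3 Ca^2+(aq) + 2 PO4^3-(aq)
Let s = molar solubility. Then [Ca^2+] = 3s and [PO4^3-] = 2s.
Ksp = [Ca^2+]^3[PO4^3-]^2
Substituting: Ksp = (3s)^3(2s)^2 = 108s^5
Ksp = 108 × (1.4 x 10^-7)^5 = 5.8 × 10^-33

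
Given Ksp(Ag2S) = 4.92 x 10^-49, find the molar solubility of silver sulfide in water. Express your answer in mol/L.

Ag2S(s) ⇌ 2 Ag^+ + S^2-
Ksp = [Ag^+]^2[S^2-]
If s mol/L of Ag2S dissolves, [Ag^+] = 2s and [S^2-] = s.
So Ksp = (2s)^2 × s = 4s^3
Solving, s = (4.92 x 10^-49/4)^(1/3) = 4.97 × 10^-17 M

s = 4.97 × 10^-17 M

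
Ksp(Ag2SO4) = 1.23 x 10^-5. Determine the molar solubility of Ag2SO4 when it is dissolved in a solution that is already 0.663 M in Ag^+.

2.80 × 10^-5 M

Ag2SO4(s) ⇌ 2 Ag^+(aq) + SO4^2-(aq)
Ksp = [Ag^+]^2[SO4^2-]
If s mol/L dissolves here, [Ag^+] = 0.663 + 2s ≈ 0.663, [SO4^2-] = s (common-ion effect: Ag^+ is already 0.663 M).
Ksp ≈ (0.663)^2 × s
s = 2.80 × 10^-5 M
Check: 2s = 5.6 x 10^-5 ≪ 0.663, so the approximation is valid.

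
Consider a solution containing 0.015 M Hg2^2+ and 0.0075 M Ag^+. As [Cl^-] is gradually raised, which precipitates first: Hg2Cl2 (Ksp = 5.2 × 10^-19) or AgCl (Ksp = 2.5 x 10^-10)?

Each salt begins to precipitate when Q = Ksp, i.e. when [Cl^-] reaches its threshold.
For Hg2Cl2: 5.2 × 10^-19 = 0.015 × [Cl^-]^2  ⇒  [Cl^-] = 5.9 × 10^-9 M.
For AgCl: 2.5 x 10^-10 = 0.0075 × [Cl^-]  ⇒  [Cl^-] = 3.3 × 10^-8 M.
The salt with the lower threshold [Cl^-] precipitates first: Hg2Cl2.

Hg2Cl2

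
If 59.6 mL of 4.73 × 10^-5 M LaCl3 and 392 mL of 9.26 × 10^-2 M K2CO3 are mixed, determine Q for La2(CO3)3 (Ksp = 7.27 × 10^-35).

Q ≈ 2.02e-14

Total volume = 59.6 + 392 = 451.6 mL.
[La^3+] = 4.73 × 10^-5 × (59.6/451.6) = 6.242 x 10^-6 M
[CO3^2-] = 9.26 × 10^-2 × (392/451.6) = 8.038 × 10^-2 M
La2(CO3)3(s) ⇌ 2 La^3+ + 3 CO3^2-, so Q = [La^3+]^2[CO3^2-]^3
Q = (6.242 × 10^-6)^2(8.038 × 10^-2)^3 = 2.02 × 10^-14
Q > Ksp, so La2(CO3)3 will precipitate.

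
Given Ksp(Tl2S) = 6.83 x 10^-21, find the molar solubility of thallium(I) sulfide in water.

1.20 × 10^-7 M

Tl2S(s) <=> 2 Tl^+(aq) + S^2-(aq)
Ksp = [Tl^+]^2[S^2-]
With molar solubility s: [Tl^+] = 2s, [S^2-] = s.
Substituting: Ksp = (2s)^2s = 4s^3
Solving, s = (6.83 x 10^-21/4)^(1/3) = 1.20 × 10^-7 M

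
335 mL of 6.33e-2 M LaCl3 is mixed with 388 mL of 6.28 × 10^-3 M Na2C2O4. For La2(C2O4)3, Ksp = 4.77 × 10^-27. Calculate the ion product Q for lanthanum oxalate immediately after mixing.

Q ≈ 3.29e-11

Total volume = 335 + 388 = 723 mL.
[La^3+] = 6.33 × 10^-2 × (335/723) = 2.933 × 10^-2 M
[C2O4^2-] = 6.28 × 10^-3 × (388/723) = 3.370 x 10^-3 M
La2(C2O4)3(s) <=> 2 La^3+(aq) + 3 C2O4^2-(aq), so Q = [La^3+]^2[C2O4^2-]^3
Q = (2.933 × 10^-2)^2(3.370 x 10^-3)^3 = 3.29 × 10^-11
Q > Ksp, so La2(C2O4)3 will precipitate.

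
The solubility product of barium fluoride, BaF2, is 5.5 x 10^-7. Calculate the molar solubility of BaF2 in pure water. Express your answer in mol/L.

BaF2(s) <=> Ba^2+(aq) + 2 F^-(aq)
Ksp = [Ba^2+][F^-]^2
Let s = molar solubility. Then [Ba^2+] = s and [F^-] = 2s.
Substituting: Ksp = s(2s)^2 = 4s^3
s^3 = 5.5 x 10^-7 / 4, so s = 5.2 × 10^-3 M

5.2e-3 M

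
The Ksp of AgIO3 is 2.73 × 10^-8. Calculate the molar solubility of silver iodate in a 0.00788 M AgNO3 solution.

s = 3.46e-6 M

AgIO3(s) ⇌ Ag^+(aq) + IO3^-(aq)
Ksp = [Ag^+][IO3^-]
Let s = moles of AgIO3 that dissolve per litre. [Ag^+] = 0.00788 + s ≈ 0.00788, [IO3^-] = s (common-ion effect: Ag^+ is already 0.00788 M).
Ksp ≈ 0.00788 × s
s = 3.46 × 10^-6 M
Check: s = 3.5 × 10^-6 ≪ 0.00788, so the approximation is valid.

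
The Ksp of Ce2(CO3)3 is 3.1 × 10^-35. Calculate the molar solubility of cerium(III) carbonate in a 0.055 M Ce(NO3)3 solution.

s = 7.2 × 10^-12 M

Ce2(CO3)3(s) ⇌ 2 Ce^3+(aq) + 3 CO3^2-(aq)
Ksp = [Ce^3+]^2[CO3^2-]^3
If s mol/L dissolves here, [Ce^3+] = 0.055 + 2s ≈ 0.055, [CO3^2-] = 3s (common-ion effect: Ce^3+ is already 0.055 M).
Ksp ≈ (0.055)^2 × (3s)^3
s = 7.2 × 10^-12 M
Check: 2s = 1.4 x 10^-11 ≪ 0.055, so the approximation is valid.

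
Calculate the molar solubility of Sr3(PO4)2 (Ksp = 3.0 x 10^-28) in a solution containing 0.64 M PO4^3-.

s ≈ 3.0 × 10^-10 M

Sr3(PO4)2(s) ⇌ 3 Sr^2+(aq) + 2 PO4^3-(aq)
Ksp = [Sr^2+]^3[PO4^3-]^2
Let s be the molar solubility in this solution. [Sr^2+] = 3s, [PO4^3-] = 0.64 + 2s ≈ 0.64 (Ksp is small, so little additional dissolves).
Ksp ≈ (3s)^3 × (0.64)^2
s = 3.0 × 10^-10 M
Check: 2s = 6.0 x 10^-10 ≪ 0.64, so the approximation is valid.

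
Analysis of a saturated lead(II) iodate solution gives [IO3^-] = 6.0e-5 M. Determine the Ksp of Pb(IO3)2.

1.1e-13

Pb(IO3)2(s) ⇌ Pb^2+(aq) + 2 IO3^-(aq)
Stoichiometry gives [Pb^2+] = (1/2)[IO3^-] = 3.00 × 10^-5 M.
Ksp = [Pb^2+][IO3^-]^2
Ksp = 3.00 × 10^-5 × (6.0 × 10^-5)^2 = 1.1 × 10^-13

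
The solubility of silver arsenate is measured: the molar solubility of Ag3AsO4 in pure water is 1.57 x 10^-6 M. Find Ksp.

Ag3AsO4(s) <=> 3 Ag^+ + AsO4^3-
With molar solubility s: [Ag^+] = 3s, [AsO4^3-] = s.
Ksp = [Ag^+]^3[AsO4^3-]
Ksp = (3s)^3s = 27s^4
With s = 1.57 × 10^-6: Ksp = 1.64 × 10^-22

Ksp = 1.64 × 10^-22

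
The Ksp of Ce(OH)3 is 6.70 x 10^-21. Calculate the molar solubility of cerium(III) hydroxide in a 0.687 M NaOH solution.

s ≈ 2.07e-20 M

Ce(OH)3(s) <=> Ce^3+ + 3 OH^-
Ksp = [Ce^3+][OH^-]^3
Let s be the molar solubility in this solution. [Ce^3+] = s, [OH^-] = 0.687 + 3s ≈ 0.687 (Ksp is small, so little additional dissolves).
Ksp ≈ s × (0.687)^3
s = 2.07 × 10^-20 M
Check: 3s = 6.2 × 10^-20 ≪ 0.687, so the approximation is valid.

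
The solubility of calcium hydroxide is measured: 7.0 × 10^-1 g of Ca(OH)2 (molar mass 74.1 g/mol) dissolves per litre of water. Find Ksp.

Ksp ≈ 3.4 × 10^-6

Molar solubility s = (7.0 x 10^-1 g/L) / (74.1 g/mol) = 9.45 x 10^-3 M.
Ca(OH)2(s) ⇌ Ca^2+(aq) + 2 OH^-(aq)
Let s = molar solubility. Then [Ca^2+] = s and [OH^-] = 2s.
Ksp = [Ca^2+][OH^-]^2
So Ksp = s × (2s)^2 = 4s^3
With s = 9.45 x 10^-3: Ksp = 3.4 x 10^-6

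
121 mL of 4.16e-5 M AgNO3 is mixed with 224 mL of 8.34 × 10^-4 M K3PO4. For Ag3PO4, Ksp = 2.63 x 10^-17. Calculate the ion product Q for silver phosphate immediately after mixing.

Q = 1.68e-18

Total volume = 121 + 224 = 345 mL.
[Ag^+] = 4.16 x 10^-5 × (121/345) = 1.459 × 10^-5 M
[PO4^3-] = 8.34 × 10^-4 × (224/345) = 5.415 × 10^-4 M
Ag3PO4(s) ⇌ 3 Ag^+(aq) + PO4^3-(aq), so Q = [Ag^+]^3[PO4^3-]
Q = (1.459 × 10^-5)^3(5.415 × 10^-4) = 1.68 x 10^-18
Q < Ksp, so no precipitate of Ag3PO4 forms.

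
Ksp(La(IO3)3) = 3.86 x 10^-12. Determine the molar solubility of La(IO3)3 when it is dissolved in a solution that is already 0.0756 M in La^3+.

La(IO3)3(s) <=> La^3+ + 3 IO3^-
Ksp = [La^3+][IO3^-]^3
Let s = moles of La(IO3)3 that dissolve per litre. [La^3+] = 0.0756 + s ≈ 0.0756, [IO3^-] = 3s (Ksp is small, so little additional dissolves).
Ksp ≈ 0.0756 × (3s)^3
s = 1.24 × 10^-4 M
Check: s = 1.2 × 10^-4 ≪ 0.0756, so the approximation is valid.

s ≈ 1.24 × 10^-4 M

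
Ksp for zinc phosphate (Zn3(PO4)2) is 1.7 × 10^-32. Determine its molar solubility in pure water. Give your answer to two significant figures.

Zn3(PO4)2(s) <=> 3 Zn^2+ + 2 PO4^3-
Ksp = [Zn^2+]^3[PO4^3-]^2
Let s = molar solubility. Then [Zn^2+] = 3s and [PO4^3-] = 2s.
So Ksp = (3s)^3 × (2s)^2 = 108s^5
s = (1.7 × 10^-32 / 108)^(1/5) = 1.7 × 10^-7 M

1.7e-7 M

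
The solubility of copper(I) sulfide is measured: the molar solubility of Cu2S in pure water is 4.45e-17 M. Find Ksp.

Cu2S(s) ⇌ 2 Cu^+ + S^2-
Let s = molar solubility. Then [Cu^+] = 2s and [S^2-] = s.
Ksp = [Cu^+]^2[S^2-]
Substituting: Ksp = (2s)^2s = 4s^3
With s = 4.45 x 10^-17: Ksp = 3.52 x 10^-49

3.52 x 10^-49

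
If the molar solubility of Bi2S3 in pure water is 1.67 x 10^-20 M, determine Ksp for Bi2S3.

1.40e-97

Bi2S3(s) <=> 2 Bi^3+(aq) + 3 S^2-(aq)
For each mole of Bi2S3 that dissolves: [Bi^3+] = 2s, [S^2-] = 3s.
Ksp = [Bi^3+]^2[S^2-]^3
So Ksp = (2s)^2 × (3s)^3 = 108s^5
With s = 1.67 × 10^-20: Ksp = 1.40 × 10^-97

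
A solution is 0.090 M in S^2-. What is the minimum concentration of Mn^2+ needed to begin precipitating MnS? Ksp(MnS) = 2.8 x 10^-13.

[Mn^2+] ≈ 3.1 × 10^-12 M

MnS(s) ⇌ Mn^2+(aq) + S^2-(aq)
Ksp = [Mn^2+][S^2-]
Precipitation begins when Q = Ksp. With [S^2-] = 0.090 M:
2.8 x 10^-13 = (0.090) × [Mn^2+]
[Mn^2+] = (2.8 x 10^-13 / 9.0 × 10^-2) = 3.1 × 10^-12 M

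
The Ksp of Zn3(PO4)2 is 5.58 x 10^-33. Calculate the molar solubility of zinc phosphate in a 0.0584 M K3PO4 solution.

Zn3(PO4)2(s) ⇌ 3 Zn^2+(aq) + 2 PO4^3-(aq)
Ksp = [Zn^2+]^3[PO4^3-]^2
Let s be the molar solubility in this solution. [Zn^2+] = 3s, [PO4^3-] = 0.0584 + 2s ≈ 0.0584 (since PO4^3- from K3PO4 dominates).
Ksp ≈ (3s)^3 × (0.0584)^2
s = 3.93 × 10^-11 M
Check: 2s = 7.9 × 10^-11 ≪ 0.0584, so the approximation is valid.

3.93e-11 M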